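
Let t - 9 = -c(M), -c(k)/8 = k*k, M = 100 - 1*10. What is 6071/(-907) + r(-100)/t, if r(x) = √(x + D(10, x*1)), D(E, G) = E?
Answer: -6071/907 + I*√10/21603 ≈ -6.6935 + 0.00014638*I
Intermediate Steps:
r(x) = √(10 + x) (r(x) = √(x + 10) = √(10 + x))
M = 90 (M = 100 - 10 = 90)
c(k) = -8*k² (c(k) = -8*k*k = -8*k²)
t = 64809 (t = 9 - (-8)*90² = 9 - (-8)*8100 = 9 - 1*(-64800) = 9 + 64800 = 64809)
6071/(-907) + r(-100)/t = 6071/(-907) + √(10 - 100)/64809 = 6071*(-1/907) + √(-90)*(1/64809) = -6071/907 + (3*I*√10)*(1/64809) = -6071/907 + I*√10/21603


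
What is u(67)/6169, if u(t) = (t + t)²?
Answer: 17956/6169 ≈ 2.9107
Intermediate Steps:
u(t) = 4*t² (u(t) = (2*t)² = 4*t²)
u(67)/6169 = (4*67²)/6169 = (4*4489)*(1/6169) = 17956*(1/6169) = 17956/6169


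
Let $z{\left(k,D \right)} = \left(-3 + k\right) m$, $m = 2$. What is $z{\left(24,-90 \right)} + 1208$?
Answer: $1250$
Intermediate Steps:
$z{\left(k,D \right)} = -6 + 2 k$ ($z{\left(k,D \right)} = \left(-3 + k\right) 2 = -6 + 2 k$)
$z{\left(24,-90 \right)} + 1208 = \left(-6 + 2 \cdot 24\right) + 1208 = \left(-6 + 48\right) + 1208 = 42 + 1208 = 1250$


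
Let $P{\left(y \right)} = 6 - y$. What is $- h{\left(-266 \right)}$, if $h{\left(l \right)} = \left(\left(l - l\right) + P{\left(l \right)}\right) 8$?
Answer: $-2176$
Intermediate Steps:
$h{\left(l \right)} = 48 - 8 l$ ($h{\left(l \right)} = \left(\left(l - l\right) - \left(-6 + l\right)\right) 8 = \left(0 - \left(-6 + l\right)\right) 8 = \left(6 - l\right) 8 = 48 - 8 l$)
$- h{\left(-266 \right)} = - (48 - -2128) = - (48 + 2128) = \left(-1\right) 2176 = -2176$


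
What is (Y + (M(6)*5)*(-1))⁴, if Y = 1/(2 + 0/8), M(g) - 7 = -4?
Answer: 707281/16 ≈ 44205.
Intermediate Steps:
M(g) = 3 (M(g) = 7 - 4 = 3)
Y = ½ (Y = 1/(2 + 0*(⅛)) = 1/(2 + 0) = 1/2 = ½ ≈ 0.50000)
(Y + (M(6)*5)*(-1))⁴ = (½ + (3*5)*(-1))⁴ = (½ + 15*(-1))⁴ = (½ - 15)⁴ = (-29/2)⁴ = 707281/16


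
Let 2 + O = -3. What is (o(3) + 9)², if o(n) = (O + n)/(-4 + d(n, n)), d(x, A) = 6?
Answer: 64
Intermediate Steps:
O = -5 (O = -2 - 3 = -5)
o(n) = -5/2 + n/2 (o(n) = (-5 + n)/(-4 + 6) = (-5 + n)/2 = (-5 + n)*(½) = -5/2 + n/2)
(o(3) + 9)² = ((-5/2 + (½)*3) + 9)² = ((-5/2 + 3/2) + 9)² = (-1 + 9)² = 8² = 64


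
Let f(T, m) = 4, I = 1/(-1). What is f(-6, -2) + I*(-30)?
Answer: 34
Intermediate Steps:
I = -1
f(-6, -2) + I*(-30) = 4 - 1*(-30) = 4 + 30 = 34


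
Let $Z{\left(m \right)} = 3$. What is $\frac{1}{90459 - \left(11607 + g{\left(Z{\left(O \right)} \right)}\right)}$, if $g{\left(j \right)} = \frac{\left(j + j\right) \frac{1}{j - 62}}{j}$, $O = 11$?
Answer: $\frac{59}{4652270} \approx 1.2682 \cdot 10^{-5}$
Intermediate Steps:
$g{\left(j \right)} = \frac{2}{-62 + j}$ ($g{\left(j \right)} = \frac{2 j \frac{1}{-62 + j}}{j} = \frac{2}{-62 + j}$)
$\frac{1}{90459 - \left(11607 + g{\left(Z{\left(O \right)} \right)}\right)} = \frac{1}{90459 - \left(11607 + \frac{2}{-62 + 3}\right)} = \frac{1}{90459 - \left(11607 + \frac{2}{-59}\right)} = \frac{1}{90459 - \left(11607 + 2 \left(- \frac{1}{59}\right)\right)} = \frac{1}{90459 - \frac{684811}{59}} = \frac{1}{\frac{4652270}{59}} = \frac{59}{4652270}$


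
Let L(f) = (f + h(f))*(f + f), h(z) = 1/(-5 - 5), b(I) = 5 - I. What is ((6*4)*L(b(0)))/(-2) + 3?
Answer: -585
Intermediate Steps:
h(z) = -⅒ (h(z) = 1/(-10) = -⅒)
L(f) = 2*f*(-⅒ + f) (L(f) = (f - ⅒)*(f + f) = (-⅒ + f)*(2*f) = 2*f*(-⅒ + f))
((6*4)*L(b(0)))/(-2) + 3 = ((6*4)*((5 - 1*0)*(-1 + 10*(5 - 1*0))/5))/(-2) + 3 = (24*((5 + 0)*(-1 + 10*(5 + 0))/5))*(-½) + 3 = (24*((⅕)*5*(-1 + 10*5)))*(-½) + 3 = (24*((⅕)*5*(-1 + 50)))*(-½) + 3 = (24*((⅕)*5*49))*(-½) + 3 = (24*49)*(-½) + 3 = 1176*(-½) + 3 = -588 + 3 = -585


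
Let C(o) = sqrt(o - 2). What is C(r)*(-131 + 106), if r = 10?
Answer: -50*sqrt(2) ≈ -70.711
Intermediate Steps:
C(o) = sqrt(-2 + o)
C(r)*(-131 + 106) = sqrt(-2 + 10)*(-131 + 106) = sqrt(8)*(-25) = (2*sqrt(2))*(-25) = -50*sqrt(2)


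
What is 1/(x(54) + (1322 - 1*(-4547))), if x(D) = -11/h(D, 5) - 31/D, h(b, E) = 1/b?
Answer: 54/284819 ≈ 0.00018959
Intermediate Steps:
x(D) = -31/D - 11*D (x(D) = -11*D - 31/D = -31/D - 11*D)
1/(x(54) + (1322 - 1*(-4547))) = 1/((-31/54 - 11*54) + (1322 - 1*(-4547))) = 1/((-31*1/54 - 594) + (1322 + 4547)) = 1/((-31/54 - 594) + 5869) = 1/(-32107/54 + 5869) = 1/(284819/54) = 54/284819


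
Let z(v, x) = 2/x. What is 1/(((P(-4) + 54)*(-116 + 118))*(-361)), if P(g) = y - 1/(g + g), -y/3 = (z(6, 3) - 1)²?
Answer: -12/466051 ≈ -2.5748e-5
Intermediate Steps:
y = -⅓ (y = -3*(2/3 - 1)² = -3*(2*(⅓) - 1)² = -3*(⅔ - 1)² = -3*(-⅓)² = -3*⅑ = -⅓ ≈ -0.33333)
P(g) = -⅓ - 1/(2*g) (P(g) = -⅓ - 1/(g + g) = -⅓ - 1/(2*g))
1/(((P(-4) + 54)*(-116 + 118))*(-361)) = 1/((((⅙)*(-3 - 2*(-4))/(-4) + 54)*(-116 + 118))*(-361)) = 1/((((⅙)*(-¼)*(-3 + 8) + 54)*2)*(-361)) = 1/((((⅙)*(-¼)*5 + 54)*2)*(-361)) = 1/(((-5/24 + 54)*2)*(-361)) = 1/(((1291/24)*2)*(-361)) = 1/((1291/12)*(-361)) = 1/(-466051/12) = -12/466051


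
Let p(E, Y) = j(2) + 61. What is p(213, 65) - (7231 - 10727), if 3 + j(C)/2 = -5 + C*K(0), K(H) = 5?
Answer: 3561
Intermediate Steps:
j(C) = -16 + 10*C (j(C) = -6 + 2*(-5 + C*5) = -6 + 2*(-5 + 5*C) = -6 + (-10 + 10*C) = -16 + 10*C)
p(E, Y) = 65 (p(E, Y) = (-16 + 10*2) + 61 = (-16 + 20) + 61 = 4 + 61 = 65)
p(213, 65) - (7231 - 10727) = 65 - (7231 - 10727) = 65 - 1*(-3496) = 65 + 3496 = 3561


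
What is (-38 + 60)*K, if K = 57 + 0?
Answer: 1254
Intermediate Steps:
K = 57
(-38 + 60)*K = (-38 + 60)*57 = 22*57 = 1254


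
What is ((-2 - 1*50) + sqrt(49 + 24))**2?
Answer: (52 - sqrt(73))**2 ≈ 1888.4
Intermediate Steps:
((-2 - 1*50) + sqrt(49 + 24))**2 = ((-2 - 50) + sqrt(73))**2 = (-52 + sqrt(73))**2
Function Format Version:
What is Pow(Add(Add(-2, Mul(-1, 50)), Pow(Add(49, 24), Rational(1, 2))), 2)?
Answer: Pow(Add(52, Mul(-1, Pow(73, Rational(1, 2)))), 2) ≈ 1888.4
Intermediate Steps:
Pow(Add(Add(-2, Mul(-1, 50)), Pow(Add(49, 24), Rational(1, 2))), 2) = Pow(Add(Add(-2, -50), Pow(73, Rational(1, 2))), 2) = Pow(Add(-52, Pow(73, Rational(1, 2))), 2)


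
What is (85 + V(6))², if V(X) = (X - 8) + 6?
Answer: 7921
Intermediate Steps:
V(X) = -2 + X (V(X) = (-8 + X) + 6 = -2 + X)
(85 + V(6))² = (85 + (-2 + 6))² = (85 + 4)² = 89² = 7921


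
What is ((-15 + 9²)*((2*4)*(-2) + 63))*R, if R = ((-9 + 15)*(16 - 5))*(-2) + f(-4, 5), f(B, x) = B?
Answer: -421872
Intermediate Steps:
R = -136 (R = ((-9 + 15)*(16 - 5))*(-2) - 4 = (6*11)*(-2) - 4 = 66*(-2) - 4 = -132 - 4 = -136)
((-15 + 9²)*((2*4)*(-2) + 63))*R = ((-15 + 9²)*((2*4)*(-2) + 63))*(-136) = ((-15 + 81)*(8*(-2) + 63))*(-136) = (66*(-16 + 63))*(-136) = (66*47)*(-136) = 3102*(-136) = -421872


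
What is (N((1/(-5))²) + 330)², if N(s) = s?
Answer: 68079001/625 ≈ 1.0893e+5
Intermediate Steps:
(N((1/(-5))²) + 330)² = ((1/(-5))² + 330)² = ((-⅕)² + 330)² = (1/25 + 330)² = (8251/25)² = 68079001/625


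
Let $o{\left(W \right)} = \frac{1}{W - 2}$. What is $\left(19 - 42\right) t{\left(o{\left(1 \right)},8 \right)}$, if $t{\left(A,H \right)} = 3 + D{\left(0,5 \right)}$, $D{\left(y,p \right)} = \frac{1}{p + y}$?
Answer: $- \frac{368}{5} \approx -73.6$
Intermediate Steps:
$o{\left(W \right)} = \frac{1}{-2 + W}$
$t{\left(A,H \right)} = \frac{16}{5}$ ($t{\left(A,H \right)} = 3 + \frac{1}{5 + 0} = 3 + \frac{1}{5} = \frac{16}{5}$)
$\left(19 - 42\right) t{\left(o{\left(1 \right)},8 \right)} = \left(19 - 42\right) \frac{16}{5} = \left(-23\right) \frac{16}{5} = - \frac{368}{5}$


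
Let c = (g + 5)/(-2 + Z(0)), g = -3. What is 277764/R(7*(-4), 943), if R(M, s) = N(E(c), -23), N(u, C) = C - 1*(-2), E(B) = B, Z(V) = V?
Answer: -92588/7 ≈ -13227.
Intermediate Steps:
c = -1 (c = (-3 + 5)/(-2 + 0) = 2/(-2) = 2*(-½) = -1)
N(u, C) = 2 + C (N(u, C) = C + 2 = 2 + C)
R(M, s) = -21 (R(M, s) = 2 - 23 = -21)
277764/R(7*(-4), 943) = 277764/(-21) = 277764*(-1/21) = -92588/7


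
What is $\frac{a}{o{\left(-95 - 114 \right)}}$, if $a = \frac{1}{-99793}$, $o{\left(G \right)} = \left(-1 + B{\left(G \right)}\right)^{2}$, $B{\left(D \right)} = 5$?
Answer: $- \frac{1}{1596688} \approx -6.263 \cdot 10^{-7}$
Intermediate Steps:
$o{\left(G \right)} = 16$ ($o{\left(G \right)} = \left(-1 + 5\right)^{2} = 4^{2} = 16$)
$a = - \frac{1}{99793} \approx -1.0021 \cdot 10^{-5}$
$\frac{a}{o{\left(-95 - 114 \right)}} = - \frac{1}{99793 \cdot 16} = \left(- \frac{1}{99793}\right) \frac{1}{16} = - \frac{1}{1596688}$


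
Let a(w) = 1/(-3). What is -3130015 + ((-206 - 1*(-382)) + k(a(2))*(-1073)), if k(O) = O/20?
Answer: -187789267/60 ≈ -3.1298e+6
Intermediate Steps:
a(w) = -⅓
k(O) = O/20 (k(O) = O*(1/20) = O/20)
-3130015 + ((-206 - 1*(-382)) + k(a(2))*(-1073)) = -3130015 + ((-206 - 1*(-382)) + ((1/20)*(-⅓))*(-1073)) = -3130015 + ((-206 + 382) - 1/60*(-1073)) = -3130015 + (176 + 1073/60) = -3130015 + 11633/60 = -187789267/60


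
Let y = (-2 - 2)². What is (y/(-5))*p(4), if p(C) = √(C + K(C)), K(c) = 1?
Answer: -16*√5/5 ≈ -7.1554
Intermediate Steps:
y = 16 (y = (-4)² = 16)
p(C) = √(1 + C) (p(C) = √(C + 1) = √(1 + C))
(y/(-5))*p(4) = (16/(-5))*√(1 + 4) = (16*(-⅕))*√5 = -16*√5/5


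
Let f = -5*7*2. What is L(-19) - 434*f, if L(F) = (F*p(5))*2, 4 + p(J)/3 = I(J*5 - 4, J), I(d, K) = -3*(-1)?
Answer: 30494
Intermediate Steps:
I(d, K) = 3
p(J) = -3 (p(J) = -12 + 3*3 = -12 + 9 = -3)
f = -70 (f = -35*2 = -70)
L(F) = -6*F (L(F) = (F*(-3))*2 = -3*F*2 = -6*F)
L(-19) - 434*f = -6*(-19) - 434*(-70) = 114 + 30380 = 30494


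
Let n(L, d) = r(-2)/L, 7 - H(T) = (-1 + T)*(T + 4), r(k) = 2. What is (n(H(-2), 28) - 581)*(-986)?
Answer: 7445286/13 ≈ 5.7271e+5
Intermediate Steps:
H(T) = 7 - (-1 + T)*(4 + T) (H(T) = 7 - (-1 + T)*(T + 4) = 7 - (-1 + T)*(4 + T))
n(L, d) = 2/L
(n(H(-2), 28) - 581)*(-986) = (2/(11 - 1*(-2)² - 3*(-2)) - 581)*(-986) = (2/(11 - 1*4 + 6) - 581)*(-986) = (2/(11 - 4 + 6) - 581)*(-986) = (2/13 - 581)*(-986) = -7551/13*(-986) = 7445286/13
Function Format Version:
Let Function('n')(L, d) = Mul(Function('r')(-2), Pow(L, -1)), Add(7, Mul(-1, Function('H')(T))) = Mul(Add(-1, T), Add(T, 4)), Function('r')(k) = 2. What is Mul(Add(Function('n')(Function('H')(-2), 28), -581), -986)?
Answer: Rational(7445286, 13) ≈ 5.7271e+5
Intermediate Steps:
Function('H')(T) = Add(7, Mul(-1, Add(-1, T), Add(4, T))) (Function('H')(T) = Add(7, Mul(-1, Mul(Add(-1, T), Add(T, 4)))) = Add(7, Mul(-1, Mul(Add(-1, T), Add(4, T)))) = Add(7, Mul(-1, Add(-1, T), Add(4, T))))
Function('n')(L, d) = Mul(2, Pow(L, -1))
Mul(Add(Function('n')(Function('H')(-2), 28), -581), -986) = Mul(Add(Mul(2, Pow(Add(11, Mul(-1, Pow(-2, 2)), Mul(-3, -2)), -1)), -581), -986) = Mul(Add(Mul(2, Pow(Add(11, Mul(-1, 4), 6), -1)), -581), -986) = Mul(Add(Mul(2, Pow(Add(11, -4, 6), -1)), -581), -986) = Mul(Add(Mul(2, Pow(13, -1)), -581), -986) = Mul(Add(Mul(2, Rational(1, 13)), -581), -986) = Mul(Add(Rational(2, 13), -581), -986) = Mul(Rational(-7551, 13), -986) = Rational(7445286, 13)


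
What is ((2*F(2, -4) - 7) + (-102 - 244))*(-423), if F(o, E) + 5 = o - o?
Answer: 153549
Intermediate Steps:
F(o, E) = -5 (F(o, E) = -5 + (o - o) = -5 + 0 = -5)
((2*F(2, -4) - 7) + (-102 - 244))*(-423) = ((2*(-5) - 7) + (-102 - 244))*(-423) = ((-10 - 7) - 346)*(-423) = (-17 - 346)*(-423) = -363*(-423) = 153549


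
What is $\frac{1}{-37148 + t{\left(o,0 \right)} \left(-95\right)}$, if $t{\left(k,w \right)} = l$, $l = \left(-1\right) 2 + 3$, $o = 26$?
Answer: $- \frac{1}{37243} \approx -2.6851 \cdot 10^{-5}$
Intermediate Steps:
$l = 1$ ($l = -2 + 3 = 1$)
$t{\left(k,w \right)} = 1$
$\frac{1}{-37148 + t{\left(o,0 \right)} \left(-95\right)} = \frac{1}{-37148 + 1 \left(-95\right)} = \frac{1}{-37148 - 95} = \frac{1}{-37243} = - \frac{1}{37243}$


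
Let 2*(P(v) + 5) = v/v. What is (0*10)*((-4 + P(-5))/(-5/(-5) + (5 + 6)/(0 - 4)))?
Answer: 0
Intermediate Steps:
P(v) = -9/2 (P(v) = -5 + (v/v)/2 = -5 + (1/2)*1 = -5 + 1/2 = -9/2)
(0*10)*((-4 + P(-5))/(-5/(-5) + (5 + 6)/(0 - 4))) = (0*10)*((-4 - 9/2)/(-5/(-5) + (5 + 6)/(0 - 4))) = 0*(-17/(2*(-5*(-1/5) + 11/(-4)))) = 0*(-17/(2*(1 + 11*(-1/4)))) = 0*(-17/(2*(1 - 11/4))) = 0*(-17/(2*(-7/4))) = 0*(-17/2*(-4/7)) = 0*(34/7) = 0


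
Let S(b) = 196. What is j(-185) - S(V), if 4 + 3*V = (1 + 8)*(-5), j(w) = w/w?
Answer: -195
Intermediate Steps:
j(w) = 1
V = -49/3 (V = -4/3 + ((1 + 8)*(-5))/3 = -4/3 + (9*(-5))/3 = -4/3 + (1/3)*(-45) = -4/3 - 15 = -49/3 ≈ -16.333)
j(-185) - S(V) = 1 - 1*196 = 1 - 196 = -195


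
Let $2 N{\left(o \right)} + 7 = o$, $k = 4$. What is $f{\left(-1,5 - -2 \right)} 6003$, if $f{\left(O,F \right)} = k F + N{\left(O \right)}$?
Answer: $144072$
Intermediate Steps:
$N{\left(o \right)} = - \frac{7}{2} + \frac{o}{2}$
$f{\left(O,F \right)} = - \frac{7}{2} + \frac{O}{2} + 4 F$ ($f{\left(O,F \right)} = 4 F + \left(- \frac{7}{2} + \frac{O}{2}\right) = - \frac{7}{2} + \frac{O}{2} + 4 F$)
$f{\left(-1,5 - -2 \right)} 6003 = \left(- \frac{7}{2} + \frac{1}{2} \left(-1\right) + 4 \left(5 - -2\right)\right) 6003 = \left(- \frac{7}{2} - \frac{1}{2} + 4 \left(5 + 2\right)\right) 6003 = \left(- \frac{7}{2} - \frac{1}{2} + 4 \cdot 7\right) 6003 = \left(- \frac{7}{2} - \frac{1}{2} + 28\right) 6003 = 24 \cdot 6003 = 144072$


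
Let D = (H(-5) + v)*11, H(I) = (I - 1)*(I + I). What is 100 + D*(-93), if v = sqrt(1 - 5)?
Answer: -61280 - 2046*I ≈ -61280.0 - 2046.0*I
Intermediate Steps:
v = 2*I (v = sqrt(-4) = 2*I ≈ 2.0*I)
H(I) = 2*I*(-1 + I) (H(I) = (-1 + I)*(2*I) = 2*I*(-1 + I))
D = 660 + 22*I (D = (2*(-5)*(-1 - 5) + 2*I)*11 = (2*(-5)*(-6) + 2*I)*11 = (60 + 2*I)*11 = 660 + 22*I ≈ 660.0 + 22.0*I)
100 + D*(-93) = 100 + (660 + 22*I)*(-93) = 100 + (-61380 - 2046*I) = -61280 - 2046*I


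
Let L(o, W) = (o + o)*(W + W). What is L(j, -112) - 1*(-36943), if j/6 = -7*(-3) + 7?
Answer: -38321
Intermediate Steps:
j = 168 (j = 6*(-7*(-3) + 7) = 6*(21 + 7) = 6*28 = 168)
L(o, W) = 4*W*o (L(o, W) = (2*o)*(2*W) = 4*W*o)
L(j, -112) - 1*(-36943) = 4*(-112)*168 - 1*(-36943) = -75264 + 36943 = -38321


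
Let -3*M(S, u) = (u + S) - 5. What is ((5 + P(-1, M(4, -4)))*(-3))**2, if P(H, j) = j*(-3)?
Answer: 0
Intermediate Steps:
M(S, u) = 5/3 - S/3 - u/3 (M(S, u) = -((u + S) - 5)/3 = -((S + u) - 5)/3 = -(-5 + S + u)/3 = 5/3 - S/3 - u/3)
P(H, j) = -3*j
((5 + P(-1, M(4, -4)))*(-3))**2 = ((5 - 3*(5/3 - 1/3*4 - 1/3*(-4)))*(-3))**2 = ((5 - 3*(5/3 - 4/3 + 4/3))*(-3))**2 = ((5 - 3*5/3)*(-3))**2 = ((5 - 5)*(-3))**2 = (0*(-3))**2 = 0**2 = 0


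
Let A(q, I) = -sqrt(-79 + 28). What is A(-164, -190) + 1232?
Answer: 1232 - I*sqrt(51) ≈ 1232.0 - 7.1414*I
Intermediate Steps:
A(q, I) = -I*sqrt(51) (A(q, I) = -sqrt(-51) = -I*sqrt(51))
A(-164, -190) + 1232 = -I*sqrt(51) + 1232 = 1232 - I*sqrt(51)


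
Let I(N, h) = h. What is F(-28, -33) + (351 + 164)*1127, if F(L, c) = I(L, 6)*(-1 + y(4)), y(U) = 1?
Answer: 580405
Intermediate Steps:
F(L, c) = 0 (F(L, c) = 6*(-1 + 1) = 6*0 = 0)
F(-28, -33) + (351 + 164)*1127 = 0 + (351 + 164)*1127 = 0 + 515*1127 = 0 + 580405 = 580405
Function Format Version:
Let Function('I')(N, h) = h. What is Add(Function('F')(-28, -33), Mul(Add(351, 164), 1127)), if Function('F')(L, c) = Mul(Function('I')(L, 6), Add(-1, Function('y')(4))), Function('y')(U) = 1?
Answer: 580405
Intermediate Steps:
Function('F')(L, c) = 0 (Function('F')(L, c) = Mul(6, Add(-1, 1)) = Mul(6, 0) = 0)
Add(Function('F')(-28, -33), Mul(Add(351, 164), 1127)) = Add(0, Mul(Add(351, 164), 1127)) = Add(0, Mul(515, 1127)) = Add(0, 580405) = 580405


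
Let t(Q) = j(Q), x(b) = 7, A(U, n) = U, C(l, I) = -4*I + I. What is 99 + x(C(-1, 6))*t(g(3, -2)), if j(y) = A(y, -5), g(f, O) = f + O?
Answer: 106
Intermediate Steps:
C(l, I) = -3*I
g(f, O) = O + f
j(y) = y
t(Q) = Q
99 + x(C(-1, 6))*t(g(3, -2)) = 99 + 7*(-2 + 3) = 99 + 7*1 = 99 + 7 = 106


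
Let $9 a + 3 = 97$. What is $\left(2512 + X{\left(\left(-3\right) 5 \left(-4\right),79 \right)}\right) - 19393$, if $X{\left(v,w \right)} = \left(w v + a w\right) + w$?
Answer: $- \frac{101132}{9} \approx -11237.0$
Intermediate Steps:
$a = \frac{94}{9}$ ($a = - \frac{1}{3} + \frac{1}{9} \cdot 97 = - \frac{1}{3} + \frac{97}{9} = \frac{94}{9} \approx 10.444$)
$X{\left(v,w \right)} = \frac{103 w}{9} + v w$ ($X{\left(v,w \right)} = \left(w v + \frac{94 w}{9}\right) + w = \left(v w + \frac{94 w}{9}\right) + w = \left(\frac{94 w}{9} + v w\right) + w = \frac{103 w}{9} + v w$)
$\left(2512 + X{\left(\left(-3\right) 5 \left(-4\right),79 \right)}\right) - 19393 = \left(2512 + \frac{1}{9} \cdot 79 \left(103 + 9 \left(-3\right) 5 \left(-4\right)\right)\right) - 19393 = \left(2512 + \frac{1}{9} \cdot 79 \left(103 + 9 \left(\left(-15\right) \left(-4\right)\right)\right)\right) - 19393 = \left(2512 + \frac{1}{9} \cdot 79 \left(103 + 9 \cdot 60\right)\right) - 19393 = \left(2512 + \frac{1}{9} \cdot 79 \left(103 + 540\right)\right) - 19393 = \left(2512 + \frac{1}{9} \cdot 79 \cdot 643\right) - 19393 = \left(2512 + \frac{50797}{9}\right) - 19393 = \frac{73405}{9} - 19393 = - \frac{101132}{9}$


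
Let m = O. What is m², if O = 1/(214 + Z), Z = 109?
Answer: 1/104329 ≈ 9.5851e-6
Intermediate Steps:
O = 1/323 (O = 1/(214 + 109) = 1/323 ≈ 0.0030960)
m = 1/323 ≈ 0.0030960
m² = (1/323)² = 1/104329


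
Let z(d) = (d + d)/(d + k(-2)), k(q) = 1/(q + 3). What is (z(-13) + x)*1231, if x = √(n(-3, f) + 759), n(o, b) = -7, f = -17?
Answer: 16003/6 + 4924*√47 ≈ 36424.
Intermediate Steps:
k(q) = 1/(3 + q)
z(d) = 2*d/(1 + d) (z(d) = (d + d)/(d + 1/(3 - 2)) = (2*d)/(d + 1/1) = (2*d)/(d + 1) = (2*d)/(1 + d) = 2*d/(1 + d))
x = 4*√47 (x = √(-7 + 759) = √752 = 4*√47 ≈ 27.423)
(z(-13) + x)*1231 = (2*(-13)/(1 - 13) + 4*√47)*1231 = (2*(-13)/(-12) + 4*√47)*1231 = (2*(-13)*(-1/12) + 4*√47)*1231 = (13/6 + 4*√47)*1231 = 16003/6 + 4924*√47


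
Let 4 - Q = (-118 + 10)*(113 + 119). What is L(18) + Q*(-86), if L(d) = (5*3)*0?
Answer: -2155160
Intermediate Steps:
Q = 25060 (Q = 4 - (-118 + 10)*(113 + 119) = 4 - (-108)*232 = 4 - 1*(-25056) = 4 + 25056 = 25060)
L(d) = 0 (L(d) = 15*0 = 0)
L(18) + Q*(-86) = 0 + 25060*(-86) = 0 - 2155160 = -2155160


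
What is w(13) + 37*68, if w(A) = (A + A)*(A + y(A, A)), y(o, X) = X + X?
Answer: 3530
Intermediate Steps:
y(o, X) = 2*X
w(A) = 6*A² (w(A) = (A + A)*(A + 2*A) = (2*A)*(3*A) = 6*A²)
w(13) + 37*68 = 6*13² + 37*68 = 6*169 + 2516 = 1014 + 2516 = 3530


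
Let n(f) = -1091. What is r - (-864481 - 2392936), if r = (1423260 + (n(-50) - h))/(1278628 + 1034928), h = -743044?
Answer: 7536218810065/2313556 ≈ 3.2574e+6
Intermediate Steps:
r = 2165213/2313556 (r = (1423260 + (-1091 - 1*(-743044)))/(1278628 + 1034928) = (1423260 + (-1091 + 743044))/2313556 = (1423260 + 741953)*(1/2313556) = 2165213*(1/2313556) = 2165213/2313556 ≈ 0.93588)
r - (-864481 - 2392936) = 2165213/2313556 - (-864481 - 2392936) = 2165213/2313556 - 1*(-3257417) = 2165213/2313556 + 3257417 = 7536218810065/2313556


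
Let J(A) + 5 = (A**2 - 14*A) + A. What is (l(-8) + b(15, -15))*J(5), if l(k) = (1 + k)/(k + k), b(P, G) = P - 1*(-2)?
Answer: -12555/16 ≈ -784.69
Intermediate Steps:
b(P, G) = 2 + P (b(P, G) = P + 2 = 2 + P)
l(k) = (1 + k)/(2*k) (l(k) = (1 + k)/((2*k)) = (1 + k)*(1/(2*k)) = (1 + k)/(2*k))
J(A) = -5 + A**2 - 13*A (J(A) = -5 + ((A**2 - 14*A) + A) = -5 + (A**2 - 13*A) = -5 + A**2 - 13*A)
(l(-8) + b(15, -15))*J(5) = ((1/2)*(1 - 8)/(-8) + (2 + 15))*(-5 + 5**2 - 13*5) = ((1/2)*(-1/8)*(-7) + 17)*(-5 + 25 - 65) = (7/16 + 17)*(-45) = (279/16)*(-45) = -12555/16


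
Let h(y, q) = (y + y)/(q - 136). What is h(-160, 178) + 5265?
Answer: 110405/21 ≈ 5257.4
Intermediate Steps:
h(y, q) = 2*y/(-136 + q) (h(y, q) = (2*y)/(-136 + q) = 2*y/(-136 + q))
h(-160, 178) + 5265 = 2*(-160)/(-136 + 178) + 5265 = 2*(-160)/42 + 5265 = 2*(-160)*(1/42) + 5265 = -160/21 + 5265 = 110405/21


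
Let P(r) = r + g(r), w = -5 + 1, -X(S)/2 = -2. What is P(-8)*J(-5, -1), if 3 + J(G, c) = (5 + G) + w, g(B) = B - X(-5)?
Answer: 140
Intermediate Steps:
X(S) = 4 (X(S) = -2*(-2) = 4)
w = -4
g(B) = -4 + B (g(B) = B - 1*4 = B - 4 = -4 + B)
J(G, c) = -2 + G (J(G, c) = -3 + ((5 + G) - 4) = -3 + (1 + G) = -2 + G)
P(r) = -4 + 2*r (P(r) = r + (-4 + r) = -4 + 2*r)
P(-8)*J(-5, -1) = (-4 + 2*(-8))*(-2 - 5) = (-4 - 16)*(-7) = -20*(-7) = 140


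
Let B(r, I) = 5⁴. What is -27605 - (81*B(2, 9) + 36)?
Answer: -78266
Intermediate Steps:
B(r, I) = 625
-27605 - (81*B(2, 9) + 36) = -27605 - (81*625 + 36) = -27605 - (50625 + 36) = -27605 - 1*50661 = -27605 - 50661 = -78266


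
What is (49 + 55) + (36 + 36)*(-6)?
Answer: -328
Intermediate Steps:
(49 + 55) + (36 + 36)*(-6) = 104 + 72*(-6) = 104 - 432 = -328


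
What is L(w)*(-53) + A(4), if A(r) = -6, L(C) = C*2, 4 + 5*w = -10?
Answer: 1454/5 ≈ 290.80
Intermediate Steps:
w = -14/5 (w = -⅘ + (⅕)*(-10) = -⅘ - 2 = -14/5 ≈ -2.8000)
L(C) = 2*C
L(w)*(-53) + A(4) = (2*(-14/5))*(-53) - 6 = -28/5*(-53) - 6 = 1484/5 - 6 = 1454/5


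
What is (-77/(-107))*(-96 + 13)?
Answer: -6391/107 ≈ -59.729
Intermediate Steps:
(-77/(-107))*(-96 + 13) = -77*(-1/107)*(-83) = (77/107)*(-83) = -6391/107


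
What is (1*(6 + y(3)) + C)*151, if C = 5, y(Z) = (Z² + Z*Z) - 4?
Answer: 3775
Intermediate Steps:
y(Z) = -4 + 2*Z² (y(Z) = (Z² + Z²) - 4 = 2*Z² - 4 = -4 + 2*Z²)
(1*(6 + y(3)) + C)*151 = (1*(6 + (-4 + 2*3²)) + 5)*151 = (1*(6 + (-4 + 2*9)) + 5)*151 = (1*(6 + (-4 + 18)) + 5)*151 = (1*(6 + 14) + 5)*151 = (1*20 + 5)*151 = (20 + 5)*151 = 25*151 = 3775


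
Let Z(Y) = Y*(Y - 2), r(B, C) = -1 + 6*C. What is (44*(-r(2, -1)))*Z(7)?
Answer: 10780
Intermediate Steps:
Z(Y) = Y*(-2 + Y)
(44*(-r(2, -1)))*Z(7) = (44*(-(-1 + 6*(-1))))*(7*(-2 + 7)) = (44*(-(-1 - 6)))*(7*5) = (44*(-1*(-7)))*35 = (44*7)*35 = 308*35 = 10780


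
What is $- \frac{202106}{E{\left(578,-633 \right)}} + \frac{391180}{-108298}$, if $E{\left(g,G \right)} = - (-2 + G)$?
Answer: $- \frac{11068037444}{34384615} \approx -321.89$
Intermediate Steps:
$E{\left(g,G \right)} = 2 - G$
$- \frac{202106}{E{\left(578,-633 \right)}} + \frac{391180}{-108298} = - \frac{202106}{2 - -633} + \frac{391180}{-108298} = - \frac{202106}{2 + 633} + 391180 \left(- \frac{1}{108298}\right) = - \frac{202106}{635} - \frac{195590}{54149} = - \frac{11068037444}{34384615}$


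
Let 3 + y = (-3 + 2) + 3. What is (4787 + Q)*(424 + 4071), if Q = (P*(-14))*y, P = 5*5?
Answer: 23090815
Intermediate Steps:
y = -1 (y = -3 + ((-3 + 2) + 3) = -3 + (-1 + 3) = -3 + 2 = -1)
P = 25
Q = 350 (Q = (25*(-14))*(-1) = -350*(-1) = 350)
(4787 + Q)*(424 + 4071) = (4787 + 350)*(424 + 4071) = 5137*4495 = 23090815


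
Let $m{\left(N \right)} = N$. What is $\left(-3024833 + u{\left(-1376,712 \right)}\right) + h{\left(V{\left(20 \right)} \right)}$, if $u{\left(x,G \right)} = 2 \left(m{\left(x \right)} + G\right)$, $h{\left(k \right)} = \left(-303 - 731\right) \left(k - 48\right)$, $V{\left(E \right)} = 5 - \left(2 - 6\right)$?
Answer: $-2985835$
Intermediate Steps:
$V{\left(E \right)} = 9$ ($V{\left(E \right)} = 5 - \left(2 - 6\right) = 5 - -4 = 5 + 4 = 9$)
$h{\left(k \right)} = 49632 - 1034 k$ ($h{\left(k \right)} = - 1034 \left(-48 + k\right) = 49632 - 1034 k$)
$u{\left(x,G \right)} = 2 G + 2 x$ ($u{\left(x,G \right)} = 2 \left(x + G\right) = 2 \left(G + x\right) = 2 G + 2 x$)
$\left(-3024833 + u{\left(-1376,712 \right)}\right) + h{\left(V{\left(20 \right)} \right)} = \left(-3024833 + \left(2 \cdot 712 + 2 \left(-1376\right)\right)\right) + \left(49632 - 9306\right) = \left(-3024833 + \left(1424 - 2752\right)\right) + \left(49632 - 9306\right) = \left(-3024833 - 1328\right) + 40326 = -3026161 + 40326 = -2985835$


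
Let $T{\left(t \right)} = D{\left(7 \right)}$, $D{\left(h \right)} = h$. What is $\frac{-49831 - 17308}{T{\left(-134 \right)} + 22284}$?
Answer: $- \frac{67139}{22291} \approx -3.0119$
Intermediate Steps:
$T{\left(t \right)} = 7$
$\frac{-49831 - 17308}{T{\left(-134 \right)} + 22284} = \frac{-49831 - 17308}{7 + 22284} = - \frac{67139}{22291}$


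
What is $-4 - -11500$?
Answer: $11496$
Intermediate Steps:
$-4 - -11500 = -4 + 11500 = 11496$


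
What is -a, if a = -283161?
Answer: 283161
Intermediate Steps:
-a = -1*(-283161) = 283161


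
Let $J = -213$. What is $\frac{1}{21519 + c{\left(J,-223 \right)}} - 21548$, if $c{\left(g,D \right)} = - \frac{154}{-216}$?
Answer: $- \frac{50080331584}{2324129} \approx -21548.0$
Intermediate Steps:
$c{\left(g,D \right)} = \frac{77}{108}$ ($c{\left(g,D \right)} = \left(-154\right) \left(- \frac{1}{216}\right) = \frac{77}{108}$)
$\frac{1}{21519 + c{\left(J,-223 \right)}} - 21548 = \frac{1}{21519 + \frac{77}{108}} - 21548 = \frac{1}{\frac{2324129}{108}} - 21548 = \frac{108}{2324129} - 21548 = - \frac{50080331584}{2324129}$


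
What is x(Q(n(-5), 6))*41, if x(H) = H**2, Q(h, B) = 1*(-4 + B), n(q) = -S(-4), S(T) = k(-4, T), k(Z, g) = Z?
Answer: 164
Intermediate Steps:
S(T) = -4
n(q) = 4 (n(q) = -1*(-4) = 4)
Q(h, B) = -4 + B
x(Q(n(-5), 6))*41 = (-4 + 6)**2*41 = 2**2*41 = 4*41 = 164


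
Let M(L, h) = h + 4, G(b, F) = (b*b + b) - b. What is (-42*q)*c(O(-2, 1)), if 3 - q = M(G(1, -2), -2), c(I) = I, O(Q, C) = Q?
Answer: 84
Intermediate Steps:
G(b, F) = b**2 (G(b, F) = (b**2 + b) - b = (b + b**2) - b = b**2)
M(L, h) = 4 + h
q = 1 (q = 3 - (4 - 2) = 3 - 1*2 = 3 - 2 = 1)
(-42*q)*c(O(-2, 1)) = -42*1*(-2) = -42*(-2) = 84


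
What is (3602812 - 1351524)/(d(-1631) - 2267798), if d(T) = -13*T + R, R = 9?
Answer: -1125644/1123293 ≈ -1.0021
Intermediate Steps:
d(T) = 9 - 13*T (d(T) = -13*T + 9 = 9 - 13*T)
(3602812 - 1351524)/(d(-1631) - 2267798) = (3602812 - 1351524)/((9 - 13*(-1631)) - 2267798) = 2251288/((9 + 21203) - 2267798) = 2251288/(21212 - 2267798) = 2251288/(-2246586) = 2251288*(-1/2246586) = -1125644/1123293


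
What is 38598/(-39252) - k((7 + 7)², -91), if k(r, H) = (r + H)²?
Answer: -72131983/6542 ≈ -11026.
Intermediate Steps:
k(r, H) = (H + r)²
38598/(-39252) - k((7 + 7)², -91) = 38598/(-39252) - (-91 + (7 + 7)²)² = 38598*(-1/39252) - (-91 + 14²)² = -6433/6542 - (-91 + 196)² = -6433/6542 - 1*105² = -6433/6542 - 1*11025 = -6433/6542 - 11025 = -72131983/6542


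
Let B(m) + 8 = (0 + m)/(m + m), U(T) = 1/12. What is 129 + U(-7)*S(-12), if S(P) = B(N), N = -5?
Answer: 1027/8 ≈ 128.38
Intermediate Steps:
U(T) = 1/12
B(m) = -15/2 (B(m) = -8 + (0 + m)/(m + m) = -8 + m/((2*m)) = -8 + m*(1/(2*m)) = -8 + ½ = -15/2)
S(P) = -15/2
129 + U(-7)*S(-12) = 129 + (1/12)*(-15/2) = 129 - 5/8 = 1027/8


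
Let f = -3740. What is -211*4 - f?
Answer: 2896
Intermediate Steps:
-211*4 - f = -211*4 - 1*(-3740) = -844 + 3740 = 2896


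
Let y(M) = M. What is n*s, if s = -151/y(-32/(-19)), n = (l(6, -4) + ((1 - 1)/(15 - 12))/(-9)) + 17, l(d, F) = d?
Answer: -65987/32 ≈ -2062.1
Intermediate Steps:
n = 23 (n = (6 + ((1 - 1)/(15 - 12))/(-9)) + 17 = (6 + (0/3)*(-1/9)) + 17 = (6 + (0*(1/3))*(-1/9)) + 17 = (6 + 0*(-1/9)) + 17 = (6 + 0) + 17 = 6 + 17 = 23)
s = -2869/32 (s = -151/((-32/(-19))) = -151/((-32*(-1/19))) = -151/32/19 = -151*19/32 = -2869/32 ≈ -89.656)
n*s = 23*(-2869/32) = -65987/32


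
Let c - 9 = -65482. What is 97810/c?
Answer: -97810/65473 ≈ -1.4939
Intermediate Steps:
c = -65473 (c = 9 - 65482 = -65473)
97810/c = 97810/(-65473) = 97810*(-1/65473) = -97810/65473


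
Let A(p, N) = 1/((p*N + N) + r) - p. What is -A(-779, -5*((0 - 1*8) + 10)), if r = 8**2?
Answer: -6110477/7844 ≈ -779.00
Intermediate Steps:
r = 64
A(p, N) = 1/(64 + N + N*p) - p (A(p, N) = 1/((p*N + N) + 64) - p = 1/((N*p + N) + 64) - p = 1/((N + N*p) + 64) - p = 1/(64 + N + N*p) - p)
-A(-779, -5*((0 - 1*8) + 10)) = -(1 - 64*(-779) - 1*(-5*((0 - 1*8) + 10))*(-779) - 1*(-5*((0 - 1*8) + 10))*(-779)**2)/(64 - 5*((0 - 1*8) + 10) - 5*((0 - 1*8) + 10)*(-779)) = -(1 + 49856 - 1*(-5*((0 - 8) + 10))*(-779) - 1*(-5*((0 - 8) + 10))*606841)/(64 - 5*((0 - 8) + 10) - 5*((0 - 8) + 10)*(-779)) = -(1 + 49856 - 1*(-5*(-8 + 10))*(-779) - 1*(-5*(-8 + 10))*606841)/(64 - 5*(-8 + 10) - 5*(-8 + 10)*(-779)) = -(1 + 49856 - 1*(-5*2)*(-779) - 1*(-5*2)*606841)/(64 - 5*2 - 5*2*(-779)) = -(1 + 49856 - 1*(-10)*(-779) - 1*(-10)*606841)/(64 - 10 - 10*(-779)) = -(1 + 49856 - 7790 + 6068410)/(64 - 10 + 7790) = -6110477/7844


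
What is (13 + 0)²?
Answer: 169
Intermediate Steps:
(13 + 0)² = 13² = 169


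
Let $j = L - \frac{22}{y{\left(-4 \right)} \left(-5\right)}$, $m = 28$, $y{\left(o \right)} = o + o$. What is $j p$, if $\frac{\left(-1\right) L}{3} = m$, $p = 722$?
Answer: $- \frac{610451}{10} \approx -61045.0$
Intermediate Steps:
$y{\left(o \right)} = 2 o$
$L = -84$ ($L = \left(-3\right) 28 = -84$)
$j = - \frac{1691}{20}$ ($j = -84 - \frac{22}{2 \left(-4\right) \left(-5\right)} = -84 - \frac{22}{\left(-8\right) \left(-5\right)} = -84 - \frac{22}{40} = -84 - 22 \cdot \frac{1}{40} = -84 - \frac{11}{20} = - \frac{1691}{20} \approx -84.55$)
$j p = \left(- \frac{1691}{20}\right) 722 = - \frac{610451}{10}$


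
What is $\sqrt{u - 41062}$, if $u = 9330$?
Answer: $2 i \sqrt{7933} \approx 178.13 i$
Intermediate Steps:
$\sqrt{u - 41062} = \sqrt{9330 - 41062} = \sqrt{-31732} = 2 i \sqrt{7933}$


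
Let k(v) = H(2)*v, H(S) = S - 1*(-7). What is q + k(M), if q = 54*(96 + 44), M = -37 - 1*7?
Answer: 7164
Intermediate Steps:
H(S) = 7 + S (H(S) = S + 7 = 7 + S)
M = -44 (M = -37 - 7 = -44)
k(v) = 9*v (k(v) = (7 + 2)*v = 9*v)
q = 7560 (q = 54*140 = 7560)
q + k(M) = 7560 + 9*(-44) = 7560 - 396 = 7164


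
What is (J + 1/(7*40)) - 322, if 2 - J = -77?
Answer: -68039/280 ≈ -243.00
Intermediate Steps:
J = 79 (J = 2 - 1*(-77) = 2 + 77 = 79)
(J + 1/(7*40)) - 322 = (79 + 1/(7*40)) - 322 = (79 + 1/280) - 322 = 22121/280 - 322 = -68039/280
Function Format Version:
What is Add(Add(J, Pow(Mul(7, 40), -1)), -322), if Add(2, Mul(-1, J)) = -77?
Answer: Rational(-68039, 280) ≈ -243.00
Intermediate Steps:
J = 79 (J = Add(2, Mul(-1, -77)) = Add(2, 77) = 79)
Add(Add(J, Pow(Mul(7, 40), -1)), -322) = Add(Add(79, Pow(Mul(7, 40), -1)), -322) = Add(Add(79, Pow(280, -1)), -322) = Add(Add(79, Rational(1, 280)), -322) = Add(Rational(22121, 280), -322) = Rational(-68039, 280)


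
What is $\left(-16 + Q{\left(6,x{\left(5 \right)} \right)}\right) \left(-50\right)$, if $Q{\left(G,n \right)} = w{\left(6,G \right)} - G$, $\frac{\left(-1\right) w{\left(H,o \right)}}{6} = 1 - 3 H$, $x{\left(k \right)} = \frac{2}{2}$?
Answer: $-4000$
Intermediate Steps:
$x{\left(k \right)} = 1$ ($x{\left(k \right)} = 2 \cdot \frac{1}{2} = 1$)
$w{\left(H,o \right)} = -6 + 18 H$ ($w{\left(H,o \right)} = - 6 \left(1 - 3 H\right) = -6 + 18 H$)
$Q{\left(G,n \right)} = 102 - G$ ($Q{\left(G,n \right)} = \left(-6 + 18 \cdot 6\right) - G = \left(-6 + 108\right) - G = 102 - G$)
$\left(-16 + Q{\left(6,x{\left(5 \right)} \right)}\right) \left(-50\right) = \left(-16 + \left(102 - 6\right)\right) \left(-50\right) = \left(-16 + 96\right) \left(-50\right) = 80 \left(-50\right) = -4000$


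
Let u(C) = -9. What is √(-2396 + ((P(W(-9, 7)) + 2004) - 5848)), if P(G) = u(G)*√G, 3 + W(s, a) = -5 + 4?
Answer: √(-6240 - 18*I) ≈ 0.114 - 78.994*I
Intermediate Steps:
W(s, a) = -4 (W(s, a) = -3 + (-5 + 4) = -3 - 1 = -4)
P(G) = -9*√G
√(-2396 + ((P(W(-9, 7)) + 2004) - 5848)) = √(-2396 + ((-18*I + 2004) - 5848)) = √(-2396 + ((2004 - 18*I) - 5848)) = √(-2396 + (-3844 - 18*I)) = √(-6240 - 18*I)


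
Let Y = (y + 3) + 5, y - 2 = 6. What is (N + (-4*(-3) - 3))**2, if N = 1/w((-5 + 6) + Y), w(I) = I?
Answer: 23716/289 ≈ 82.062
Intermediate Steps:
y = 8 (y = 2 + 6 = 8)
Y = 16 (Y = (8 + 3) + 5 = 11 + 5 = 16)
N = 1/17 (N = 1/((-5 + 6) + 16) = 1/(1 + 16) = 1/17 ≈ 0.058824)
(N + (-4*(-3) - 3))**2 = (1/17 + (-4*(-3) - 3))**2 = (1/17 + (12 - 3))**2 = (1/17 + 9)**2 = (154/17)**2 = 23716/289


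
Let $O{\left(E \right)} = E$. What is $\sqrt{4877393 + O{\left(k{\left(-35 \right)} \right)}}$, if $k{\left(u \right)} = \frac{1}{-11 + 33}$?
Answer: $\frac{\sqrt{2360658234}}{22} \approx 2208.5$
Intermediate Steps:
$k{\left(u \right)} = \frac{1}{22}$
$\sqrt{4877393 + O{\left(k{\left(-35 \right)} \right)}} = \sqrt{4877393 + \frac{1}{22}} = \sqrt{\frac{107302647}{22}} = \frac{\sqrt{2360658234}}{22}$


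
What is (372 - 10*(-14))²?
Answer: 262144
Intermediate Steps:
(372 - 10*(-14))² = (372 + 140)² = 512² = 262144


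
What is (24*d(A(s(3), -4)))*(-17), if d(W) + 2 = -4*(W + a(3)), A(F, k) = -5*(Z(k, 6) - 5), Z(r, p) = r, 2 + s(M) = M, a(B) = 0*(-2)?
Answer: 74256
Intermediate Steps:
a(B) = 0
s(M) = -2 + M
A(F, k) = 25 - 5*k (A(F, k) = -5*(k - 5) = -5*(-5 + k) = 25 - 5*k)
d(W) = -2 - 4*W (d(W) = -2 - 4*(W + 0) = -2 - 4*W)
(24*d(A(s(3), -4)))*(-17) = (24*(-2 - 4*(25 - 5*(-4))))*(-17) = (24*(-2 - 4*(25 + 20)))*(-17) = (24*(-2 - 4*45))*(-17) = (24*(-2 - 180))*(-17) = (24*(-182))*(-17) = -4368*(-17) = 74256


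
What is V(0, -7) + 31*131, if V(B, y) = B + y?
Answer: 4054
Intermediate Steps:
V(0, -7) + 31*131 = (0 - 7) + 31*131 = -7 + 4061 = 4054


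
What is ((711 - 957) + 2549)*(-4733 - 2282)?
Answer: -16155545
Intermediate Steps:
((711 - 957) + 2549)*(-4733 - 2282) = (-246 + 2549)*(-7015) = 2303*(-7015) = -16155545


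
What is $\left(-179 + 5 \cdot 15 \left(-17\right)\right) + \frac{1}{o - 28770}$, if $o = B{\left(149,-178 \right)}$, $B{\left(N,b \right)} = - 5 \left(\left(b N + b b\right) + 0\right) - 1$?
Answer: $- \frac{79360775}{54581} \approx -1454.0$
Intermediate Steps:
$B{\left(N,b \right)} = -1 - 5 b^{2} - 5 N b$ ($B{\left(N,b \right)} = - 5 \left(\left(N b + b^{2}\right) + 0\right) - 1 = - 5 \left(\left(b^{2} + N b\right) + 0\right) - 1 = - 5 \left(b^{2} + N b\right) - 1 = \left(- 5 b^{2} - 5 N b\right) - 1 = -1 - 5 b^{2} - 5 N b$)
$o = -25811$ ($o = -1 - 5 \left(-178\right)^{2} - 745 \left(-178\right) = -1 - 158420 + 132610 = -25811$)
$\left(-179 + 5 \cdot 15 \left(-17\right)\right) + \frac{1}{o - 28770} = \left(-179 + 5 \cdot 15 \left(-17\right)\right) + \frac{1}{-25811 - 28770} = \left(-179 + 75 \left(-17\right)\right) + \frac{1}{-54581} = \left(-179 - 1275\right) - \frac{1}{54581} = -1454 - \frac{1}{54581} = - \frac{79360775}{54581}$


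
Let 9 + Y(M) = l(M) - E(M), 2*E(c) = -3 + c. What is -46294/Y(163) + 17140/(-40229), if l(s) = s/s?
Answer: 930426503/1770076 ≈ 525.64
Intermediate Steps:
E(c) = -3/2 + c/2 (E(c) = (-3 + c)/2 = -3/2 + c/2)
l(s) = 1
Y(M) = -13/2 - M/2 (Y(M) = -9 + (1 - (-3/2 + M/2)) = -9 + (1 + (3/2 - M/2)) = -9 + (5/2 - M/2) = -13/2 - M/2)
-46294/Y(163) + 17140/(-40229) = -46294/(-13/2 - ½*163) + 17140/(-40229) = -46294/(-13/2 - 163/2) + 17140*(-1/40229) = -46294/(-88) - 17140/40229 = -46294*(-1/88) - 17140/40229 = 23147/44 - 17140/40229 = 930426503/1770076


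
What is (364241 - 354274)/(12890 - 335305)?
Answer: -9967/322415 ≈ -0.030914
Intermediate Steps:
(364241 - 354274)/(12890 - 335305) = 9967/(-322415) = 9967*(-1/322415) = -9967/322415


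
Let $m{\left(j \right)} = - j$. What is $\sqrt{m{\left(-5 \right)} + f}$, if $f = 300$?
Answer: $\sqrt{305} \approx 17.464$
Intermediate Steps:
$\sqrt{m{\left(-5 \right)} + f} = \sqrt{\left(-1\right) \left(-5\right) + 300} = \sqrt{5 + 300} = \sqrt{305}$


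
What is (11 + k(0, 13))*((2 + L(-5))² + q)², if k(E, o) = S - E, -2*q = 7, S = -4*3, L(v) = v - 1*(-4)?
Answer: -25/4 ≈ -6.2500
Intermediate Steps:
L(v) = 4 + v (L(v) = v + 4 = 4 + v)
S = -12
q = -7/2 (q = -½*7 = -7/2 ≈ -3.5000)
k(E, o) = -12 - E
(11 + k(0, 13))*((2 + L(-5))² + q)² = (11 + (-12 - 1*0))*((2 + (4 - 5))² - 7/2)² = (11 + (-12 + 0))*((2 - 1)² - 7/2)² = (11 - 12)*(1² - 7/2)² = -(1 - 7/2)² = -(-5/2)² = -1*25/4 = -25/4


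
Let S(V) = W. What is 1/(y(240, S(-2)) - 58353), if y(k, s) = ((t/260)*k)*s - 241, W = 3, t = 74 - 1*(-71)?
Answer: -13/756502 ≈ -1.7184e-5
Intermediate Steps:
t = 145 (t = 74 + 71 = 145)
S(V) = 3
y(k, s) = -241 + 29*k*s/52 (y(k, s) = ((145/260)*k)*s - 241 = ((145*(1/260))*k)*s - 241 = (29*k/52)*s - 241 = 29*k*s/52 - 241 = -241 + 29*k*s/52)
1/(y(240, S(-2)) - 58353) = 1/((-241 + (29/52)*240*3) - 58353) = 1/((-241 + 5220/13) - 58353) = 1/(2087/13 - 58353) = 1/(-756502/13) = -13/756502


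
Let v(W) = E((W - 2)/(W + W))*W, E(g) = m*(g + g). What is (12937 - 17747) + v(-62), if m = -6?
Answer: -4426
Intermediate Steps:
E(g) = -12*g (E(g) = -6*(g + g) = -12*g)
v(W) = 12 - 6*W (v(W) = (-12*(W - 2)/(W + W))*W = (-12*(-2 + W)/(2*W))*W = (-12*(-2 + W)*1/(2*W))*W = (-6*(-2 + W)/W)*W = 12 - 6*W)
(12937 - 17747) + v(-62) = (12937 - 17747) + (12 - 6*(-62)) = -4810 + (12 + 372) = -4810 + 384 = -4426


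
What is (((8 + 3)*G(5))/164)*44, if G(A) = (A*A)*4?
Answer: 12100/41 ≈ 295.12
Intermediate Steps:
G(A) = 4*A**2 (G(A) = A**2*4 = 4*A**2)
(((8 + 3)*G(5))/164)*44 = (((8 + 3)*(4*5**2))/164)*44 = ((11*(4*25))*(1/164))*44 = ((11*100)*(1/164))*44 = (1100*(1/164))*44 = (275/41)*44 = 12100/41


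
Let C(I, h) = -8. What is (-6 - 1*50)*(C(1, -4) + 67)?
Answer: -3304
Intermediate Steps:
(-6 - 1*50)*(C(1, -4) + 67) = (-6 - 1*50)*(-8 + 67) = (-6 - 50)*59 = -56*59 = -3304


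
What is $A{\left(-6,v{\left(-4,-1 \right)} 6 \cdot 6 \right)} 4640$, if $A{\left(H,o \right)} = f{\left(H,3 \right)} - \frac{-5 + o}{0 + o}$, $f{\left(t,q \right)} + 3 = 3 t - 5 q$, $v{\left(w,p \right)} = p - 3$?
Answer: $- \frac{1546570}{9} \approx -1.7184 \cdot 10^{5}$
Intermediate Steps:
$v{\left(w,p \right)} = -3 + p$ ($v{\left(w,p \right)} = p - 3 = -3 + p$)
$f{\left(t,q \right)} = -3 - 5 q + 3 t$ ($f{\left(t,q \right)} = -3 - \left(- 3 t + 5 q\right) = -3 - 5 q + 3 t$)
$A{\left(H,o \right)} = -18 + 3 H - \frac{-5 + o}{o}$ ($A{\left(H,o \right)} = \left(-3 - 15 + 3 H\right) - \frac{-5 + o}{0 + o} = \left(-3 - 15 + 3 H\right) - \frac{-5 + o}{o} = \left(-18 + 3 H\right) - \frac{-5 + o}{o} = -18 + 3 H - \frac{-5 + o}{o}$)
$A{\left(-6,v{\left(-4,-1 \right)} 6 \cdot 6 \right)} 4640 = \left(-19 + 3 \left(-6\right) + \frac{5}{\left(-3 - 1\right) 6 \cdot 6}\right) 4640 = \left(-19 - 18 + \frac{5}{\left(-4\right) 6 \cdot 6}\right) 4640 = \left(-19 - 18 + \frac{5}{\left(-24\right) 6}\right) 4640 = \left(-19 - 18 + \frac{5}{-144}\right) 4640 = \left(-19 - 18 + 5 \left(- \frac{1}{144}\right)\right) 4640 = \left(-19 - 18 - \frac{5}{144}\right) 4640 = \left(- \frac{5333}{144}\right) 4640 = - \frac{1546570}{9}$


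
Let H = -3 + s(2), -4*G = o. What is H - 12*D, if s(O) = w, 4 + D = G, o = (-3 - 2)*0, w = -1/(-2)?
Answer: 91/2 ≈ 45.500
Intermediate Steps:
w = ½ (w = -1*(-½) = ½ ≈ 0.50000)
o = 0 (o = -5*0 = 0)
G = 0 (G = -¼*0 = 0)
D = -4 (D = -4 + 0 = -4)
s(O) = ½
H = -5/2 (H = -3 + ½ = -5/2 ≈ -2.5000)
H - 12*D = -5/2 - 12*(-4) = -5/2 + 48 = 91/2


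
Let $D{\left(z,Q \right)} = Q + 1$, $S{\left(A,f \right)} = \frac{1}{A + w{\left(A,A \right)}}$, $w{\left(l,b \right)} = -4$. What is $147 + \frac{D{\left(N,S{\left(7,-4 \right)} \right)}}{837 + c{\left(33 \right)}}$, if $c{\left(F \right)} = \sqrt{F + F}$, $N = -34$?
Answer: $\frac{34325019}{233501} - \frac{4 \sqrt{66}}{2101509} \approx 147.0$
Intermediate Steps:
$S{\left(A,f \right)} = \frac{1}{-4 + A}$ ($S{\left(A,f \right)} = \frac{1}{A - 4} = \frac{1}{-4 + A}$)
$c{\left(F \right)} = \sqrt{2} \sqrt{F}$ ($c{\left(F \right)} = \sqrt{2 F} = \sqrt{2} \sqrt{F}$)
$D{\left(z,Q \right)} = 1 + Q$
$147 + \frac{D{\left(N,S{\left(7,-4 \right)} \right)}}{837 + c{\left(33 \right)}} = 147 + \frac{1 + \frac{1}{-4 + 7}}{837 + \sqrt{2} \sqrt{33}} = 147 + \frac{1 + \frac{1}{3}}{837 + \sqrt{66}} = 147 + \frac{4}{3 \left(837 + \sqrt{66}\right)}$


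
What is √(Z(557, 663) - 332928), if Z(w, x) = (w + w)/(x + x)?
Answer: I*√146344458741/663 ≈ 577.0*I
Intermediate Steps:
Z(w, x) = w/x (Z(w, x) = (2*w)/((2*x)) = (2*w)*(1/(2*x)) = w/x)
√(Z(557, 663) - 332928) = √(557/663 - 332928) = √(-220730707/663) = I*√146344458741/663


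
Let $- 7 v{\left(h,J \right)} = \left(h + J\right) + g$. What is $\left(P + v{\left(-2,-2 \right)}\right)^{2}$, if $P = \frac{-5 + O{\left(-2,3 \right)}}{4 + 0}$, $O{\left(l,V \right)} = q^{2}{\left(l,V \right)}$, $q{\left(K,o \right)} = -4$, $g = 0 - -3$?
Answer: $\frac{6561}{784} \approx 8.3686$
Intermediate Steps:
$g = 3$ ($g = 0 + 3 = 3$)
$v{\left(h,J \right)} = - \frac{3}{7} - \frac{J}{7} - \frac{h}{7}$ ($v{\left(h,J \right)} = - \frac{\left(h + J\right) + 3}{7} = - \frac{\left(J + h\right) + 3}{7} = - \frac{3 + J + h}{7} = - \frac{3}{7} - \frac{J}{7} - \frac{h}{7}$)
$O{\left(l,V \right)} = 16$ ($O{\left(l,V \right)} = \left(-4\right)^{2} = 16$)
$P = \frac{11}{4}$ ($P = \frac{-5 + 16}{4 + 0} = \frac{11}{4} \approx 2.75$)
$\left(P + v{\left(-2,-2 \right)}\right)^{2} = \left(\frac{11}{4} - - \frac{1}{7}\right)^{2} = \left(\frac{11}{4} + \left(- \frac{3}{7} + \frac{2}{7} + \frac{2}{7}\right)\right)^{2} = \left(\frac{11}{4} + \frac{1}{7}\right)^{2} = \left(\frac{81}{28}\right)^{2} = \frac{6561}{784}$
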